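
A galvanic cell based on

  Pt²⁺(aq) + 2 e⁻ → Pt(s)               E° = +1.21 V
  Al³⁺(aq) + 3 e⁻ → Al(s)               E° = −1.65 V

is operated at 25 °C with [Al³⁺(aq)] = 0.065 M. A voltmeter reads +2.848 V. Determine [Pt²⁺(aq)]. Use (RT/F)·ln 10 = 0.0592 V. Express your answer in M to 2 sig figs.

The Pt²⁺/Pt couple has the larger reduction potential, so it is the cathode: E°cell = +1.21 − (−1.65) = +2.86 V and n = 6.
From the Nernst equation, log Q = n(E° − E)/0.0592 = 6·(+2.86 − (+2.848))/0.0592 = 1.216.
For 3 Pt²⁺(aq) + 2 Al(s) → 3 Pt(s) + 2 Al³⁺(aq), the reaction quotient is Q = [Al³⁺(aq)]^2 / [Pt²⁺(aq)]^3.
Solving for the unknown gives log [Pt²⁺(aq)] = −1.197, so [Pt²⁺(aq)] ≈ 0.064 M.

0.064 M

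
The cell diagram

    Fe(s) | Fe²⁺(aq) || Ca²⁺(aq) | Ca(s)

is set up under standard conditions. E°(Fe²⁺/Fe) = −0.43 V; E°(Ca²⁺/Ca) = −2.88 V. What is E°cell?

−2.45 V

By convention the left-hand electrode in cell notation is the anode (oxidation) and the right-hand electrode is the cathode (reduction).
E°cell = E°(right) − E°(left) = −2.88 − (−0.43) = −2.45 V.
The negative sign shows that, as written, the cell would require an external voltage to drive the reaction.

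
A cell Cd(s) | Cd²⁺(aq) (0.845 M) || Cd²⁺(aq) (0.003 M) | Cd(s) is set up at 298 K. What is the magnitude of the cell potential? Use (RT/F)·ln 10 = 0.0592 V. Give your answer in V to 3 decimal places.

For a concentration cell E°cell = 0, since both electrodes use the same couple.
The compartment with the higher Cd²⁺(aq) concentration (0.845 M) acts as the cathode; ions are reduced there and produced at the dilute (0.003 M) anode.
With n = 2, Ecell = −(0.0592/2)·log([dilute]/[conc]) = −(0.0592/2)·log(0.003/0.845) = +0.073 V.

0.073 V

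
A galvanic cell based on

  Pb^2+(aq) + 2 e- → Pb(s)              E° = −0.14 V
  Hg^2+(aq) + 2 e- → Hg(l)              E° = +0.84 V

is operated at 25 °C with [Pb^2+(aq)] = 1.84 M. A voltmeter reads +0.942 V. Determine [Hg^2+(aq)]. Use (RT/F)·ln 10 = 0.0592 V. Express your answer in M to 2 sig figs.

0.096 M

With Hg²⁺/Hg at the cathode and Pb²⁺/Pb at the anode, E°cell = +0.84 − (−0.14) = +0.98 V (n = 2).
Rearranging E = E° − (0.0592/n)·log Q gives log Q = 2(+0.98 − (+0.942))/0.0592 = 1.284.
For Hg^2+(aq) + Pb(s) → Hg(l) + Pb^2+(aq), the reaction quotient is Q = [Pb^2+(aq)] / [Hg^2+(aq)].
Substituting the known concentrations and solving, log [Hg^2+(aq)] = −1.019 and [Hg^2+(aq)] = 0.096 M.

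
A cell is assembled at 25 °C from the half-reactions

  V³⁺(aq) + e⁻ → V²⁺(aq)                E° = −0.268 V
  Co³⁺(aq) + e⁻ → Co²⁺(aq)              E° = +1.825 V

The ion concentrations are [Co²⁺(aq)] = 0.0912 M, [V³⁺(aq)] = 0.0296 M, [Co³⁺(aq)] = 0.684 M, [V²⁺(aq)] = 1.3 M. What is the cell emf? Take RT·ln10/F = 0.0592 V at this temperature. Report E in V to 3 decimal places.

+2.242 V

Co³⁺/Co²⁺ is reduced (cathode, E° = +1.825 V) and V³⁺/V²⁺ is oxidized (anode).
The standard potential is +1.825 − (−0.268) = +2.093 V and the balanced reaction transfers n = 1 electron.
Balancing gives Co³⁺(aq) + V²⁺(aq) → Co²⁺(aq) + V³⁺(aq); hence Q = ([Co²⁺(aq)]·[V³⁺(aq)]) / ([Co³⁺(aq)]·[V²⁺(aq)]) = 0.00304 (log Q = −2.518).
E = E° − (0.0592/n)·log Q = +2.093 − (0.0592/1)(−2.518) = +2.242 V.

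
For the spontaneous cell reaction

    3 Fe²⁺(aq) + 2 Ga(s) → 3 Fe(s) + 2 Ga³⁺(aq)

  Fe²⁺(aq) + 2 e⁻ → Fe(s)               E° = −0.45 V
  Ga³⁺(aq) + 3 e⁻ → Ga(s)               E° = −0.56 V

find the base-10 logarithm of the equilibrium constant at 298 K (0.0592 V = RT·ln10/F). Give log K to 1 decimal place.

log K = 11.1

The Fe²⁺/Fe couple is reduced (cathode); E°cell = −0.45 − (−0.56) = +0.11 V with n = 6.
At equilibrium E = 0, so log K = nE°cell / 0.0592 = (6)(+0.11) / 0.0592 = 11.1.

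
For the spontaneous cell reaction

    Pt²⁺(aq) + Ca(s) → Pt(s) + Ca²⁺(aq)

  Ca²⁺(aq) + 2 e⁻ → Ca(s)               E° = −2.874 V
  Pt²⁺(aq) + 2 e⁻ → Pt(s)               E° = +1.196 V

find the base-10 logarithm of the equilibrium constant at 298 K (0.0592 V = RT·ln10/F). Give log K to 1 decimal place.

The Pt²⁺/Pt couple is reduced (cathode); E°cell = +1.196 − (−2.874) = +4.070 V with n = 2.
At equilibrium E = 0, so log K = nE°cell / 0.0592 = (2)(+4.070) / 0.0592 = 137.5.

log K = 137.5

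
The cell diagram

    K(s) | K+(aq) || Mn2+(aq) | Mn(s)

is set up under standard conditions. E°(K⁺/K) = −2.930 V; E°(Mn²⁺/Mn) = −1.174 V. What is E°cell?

+1.756 V

By convention the left-hand electrode in cell notation is the anode (oxidation) and the right-hand electrode is the cathode (reduction).
E°cell = E°(right) − E°(left) = −1.174 − (−2.930) = +1.756 V.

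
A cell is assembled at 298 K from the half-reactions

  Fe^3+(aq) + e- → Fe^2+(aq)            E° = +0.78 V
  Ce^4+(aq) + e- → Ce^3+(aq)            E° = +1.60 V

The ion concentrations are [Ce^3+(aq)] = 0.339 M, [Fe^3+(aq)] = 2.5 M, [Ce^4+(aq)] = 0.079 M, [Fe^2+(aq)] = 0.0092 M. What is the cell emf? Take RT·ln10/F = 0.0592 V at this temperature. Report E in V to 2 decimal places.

The Ce⁴⁺/Ce³⁺ couple has the more positive E°, so it is the cathode; Fe³⁺/Fe²⁺ is the anode.
The standard potential is +1.60 − (+0.78) = +0.82 V and the balanced reaction transfers n = 1 electron.
Balancing gives Ce^4+(aq) + Fe^2+(aq) → Ce^3+(aq) + Fe^3+(aq); hence Q = ([Ce^3+(aq)]·[Fe^3+(aq)]) / ([Ce^4+(aq)]·[Fe^2+(aq)]) = 1.17×10^3 (log Q = 3.067).
E = E° − (0.0592/n)·log Q = +0.82 − (0.0592/1)(3.067) = +0.64 V.

+0.64 V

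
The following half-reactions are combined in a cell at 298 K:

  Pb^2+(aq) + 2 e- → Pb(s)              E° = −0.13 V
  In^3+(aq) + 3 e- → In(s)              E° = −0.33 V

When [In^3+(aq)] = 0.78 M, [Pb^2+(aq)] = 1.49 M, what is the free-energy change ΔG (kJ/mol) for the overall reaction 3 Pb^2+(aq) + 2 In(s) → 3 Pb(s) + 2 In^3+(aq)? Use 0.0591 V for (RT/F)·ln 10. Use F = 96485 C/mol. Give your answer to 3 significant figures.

−120 kJ/mol

The standard cell potential is −0.13 − (−0.33) = +0.20 V, with n = 6 electrons in the balanced equation.
Here Q = [In^3+(aq)]^2 / [Pb^2+(aq)]^3 = 0.184 (log Q = −0.735), giving E = +0.20 − (0.0591/6)·(−0.735) = +0.2072 V.
ΔG = −nFE = −(6)(96485)(+0.2072) J/mol = −120 kJ/mol.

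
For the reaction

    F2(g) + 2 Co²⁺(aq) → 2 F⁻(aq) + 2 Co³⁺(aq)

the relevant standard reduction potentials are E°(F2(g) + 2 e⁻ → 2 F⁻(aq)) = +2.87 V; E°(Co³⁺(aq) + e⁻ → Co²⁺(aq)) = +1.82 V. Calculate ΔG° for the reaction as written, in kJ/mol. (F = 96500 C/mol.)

−203 kJ/mol

In the reaction as written F2(g) is reduced, so the F₂/F⁻ couple is the cathode and Co³⁺/Co²⁺ is the anode.
E°cell = +2.87 − (+1.82) = +1.05 V; balancing electrons gives n = 2.
ΔG° = −nFE°cell = −(2)(96500)(+1.05) J/mol = −203 kJ/mol.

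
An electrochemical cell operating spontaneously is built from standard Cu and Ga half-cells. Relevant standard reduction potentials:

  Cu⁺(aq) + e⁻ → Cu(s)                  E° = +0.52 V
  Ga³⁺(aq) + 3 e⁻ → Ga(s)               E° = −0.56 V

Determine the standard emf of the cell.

The Cu⁺/Cu couple has the higher E°, so Cu ion is reduced (cathode) and Ga is oxidized (anode).
E°cell = E°(cathode) − E°(anode) = +0.52 − (−0.56) = +1.08 V.

+1.08 V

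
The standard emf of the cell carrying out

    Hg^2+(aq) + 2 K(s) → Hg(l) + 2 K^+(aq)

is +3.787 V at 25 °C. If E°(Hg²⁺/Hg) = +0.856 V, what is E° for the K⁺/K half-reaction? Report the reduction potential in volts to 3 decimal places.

In the reaction as written the Hg²⁺/Hg couple is reduced (cathode) and K⁺/K is oxidized (anode), so E°cell = E°(Hg²⁺/Hg) − E°(K⁺/K).
E°(K⁺/K) = E°(cathode) − E°cell = +0.856 − (+3.787) = −2.931 V.

−2.931 V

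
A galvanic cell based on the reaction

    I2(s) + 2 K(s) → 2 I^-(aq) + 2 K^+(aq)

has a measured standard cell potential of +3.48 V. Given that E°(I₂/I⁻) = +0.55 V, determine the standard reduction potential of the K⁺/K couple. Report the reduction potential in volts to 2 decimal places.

−2.93 V

In the reaction as written the I₂/I⁻ couple is reduced (cathode) and K⁺/K is oxidized (anode), so E°cell = E°(I₂/I⁻) − E°(K⁺/K).
E°(K⁺/K) = E°(cathode) − E°cell = +0.55 − (+3.48) = −2.93 V.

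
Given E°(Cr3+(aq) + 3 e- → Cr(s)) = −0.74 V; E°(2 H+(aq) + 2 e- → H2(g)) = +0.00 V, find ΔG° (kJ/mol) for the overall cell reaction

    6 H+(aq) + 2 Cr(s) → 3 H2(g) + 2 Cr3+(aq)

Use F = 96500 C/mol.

−428 kJ/mol

In the reaction as written H+(aq) is reduced, so the 2H⁺/H₂ couple is the cathode and Cr³⁺/Cr is the anode.
E°cell = +0.00 − (−0.74) = +0.74 V; balancing electrons gives n = 6.
ΔG° = −nFE°cell = −(6)(96500)(+0.74) J/mol = −428 kJ/mol.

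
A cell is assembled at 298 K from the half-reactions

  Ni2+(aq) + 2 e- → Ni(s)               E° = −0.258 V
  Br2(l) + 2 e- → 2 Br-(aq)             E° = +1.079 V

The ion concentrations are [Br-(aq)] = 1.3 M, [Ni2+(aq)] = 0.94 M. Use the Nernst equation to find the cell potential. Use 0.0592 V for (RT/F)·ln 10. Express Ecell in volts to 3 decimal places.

+1.331 V

The Br₂/Br⁻ couple has the more positive E°, so it is the cathode; Ni²⁺/Ni is the anode.
The standard potential is +1.079 − (−0.258) = +1.337 V and the balanced reaction transfers n = 2 electrons.
For the overall reaction Br2(l) + Ni(s) → 2 Br-(aq) + Ni2+(aq), Q = [Br-(aq)]^2·[Ni2+(aq)] = 1.59, giving log Q = 0.201.
By the Nernst equation, E = +1.337 − (0.0592/2)·(0.201) = +1.331 V.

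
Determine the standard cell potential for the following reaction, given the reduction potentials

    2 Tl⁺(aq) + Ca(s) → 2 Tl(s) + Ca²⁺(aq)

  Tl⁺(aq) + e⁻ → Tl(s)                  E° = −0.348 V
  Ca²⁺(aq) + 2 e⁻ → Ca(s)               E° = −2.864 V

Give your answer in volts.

In the reaction as written, Tl⁺(aq) is reduced (cathode) and Ca²⁺(aq) is produced by oxidation at the anode.
E°cell = E°(cathode) − E°(anode) = −0.348 − (−2.864) = +2.516 V.

+2.516 V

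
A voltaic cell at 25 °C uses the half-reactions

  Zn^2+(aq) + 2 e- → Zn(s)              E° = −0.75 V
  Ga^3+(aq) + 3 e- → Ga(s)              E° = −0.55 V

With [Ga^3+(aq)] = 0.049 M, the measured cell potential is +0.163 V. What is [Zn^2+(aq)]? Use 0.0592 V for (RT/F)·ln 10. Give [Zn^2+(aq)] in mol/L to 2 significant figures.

2.4 M

With Ga³⁺/Ga at the cathode and Zn²⁺/Zn at the anode, E°cell = −0.55 − (−0.75) = +0.20 V (n = 6).
Rearranging E = E° − (0.0592/n)·log Q gives log Q = 6(+0.20 − (+0.163))/0.0592 = 3.750.
The balanced reaction is 2 Ga^3+(aq) + 3 Zn(s) → 2 Ga(s) + 3 Zn^2+(aq), so Q = [Zn^2+(aq)]^3 / [Ga^3+(aq)]^2.
Isolating [Zn^2+(aq)] in Q = 10^{3.750} yields log [Zn^2+(aq)] = 0.377, i.e. 2.4 M.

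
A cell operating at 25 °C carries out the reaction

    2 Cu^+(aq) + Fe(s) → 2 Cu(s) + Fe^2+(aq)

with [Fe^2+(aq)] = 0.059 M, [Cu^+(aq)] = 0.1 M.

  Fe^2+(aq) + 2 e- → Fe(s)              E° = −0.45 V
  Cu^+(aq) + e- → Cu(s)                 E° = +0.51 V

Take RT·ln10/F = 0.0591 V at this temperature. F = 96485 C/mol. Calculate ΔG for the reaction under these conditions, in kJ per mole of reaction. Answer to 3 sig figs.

−181 kJ/mol

E°cell = +0.51 − (−0.45) = +0.96 V; the balanced reaction transfers n = 2 electrons.
The reaction quotient is [Fe^2+(aq)] / [Cu^+(aq)]^2 = 5.9; by Nernst, E = +0.96 − (0.0591/2)(0.771) = +0.9372 V.
ΔG = −nFE = −(2)(96485)(+0.9372) J/mol = −181 kJ/mol.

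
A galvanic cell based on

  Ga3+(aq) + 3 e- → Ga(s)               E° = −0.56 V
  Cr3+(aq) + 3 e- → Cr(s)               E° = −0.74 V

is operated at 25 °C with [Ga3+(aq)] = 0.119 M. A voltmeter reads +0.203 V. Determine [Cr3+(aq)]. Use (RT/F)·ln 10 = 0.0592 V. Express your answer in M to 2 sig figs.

0.0081 M

Ga³⁺/Ga is the cathode (higher E°); E°cell = −0.56 − (−0.74) = +0.18 V with n = 3.
Since E = E° − (0.0592/n)·log Q, log Q = n(E° − E)/0.0592 = −1.166.
For Ga3+(aq) + Cr(s) → Ga(s) + Cr3+(aq), the reaction quotient is Q = [Cr3+(aq)] / [Ga3+(aq)].
Solving for the unknown gives log [Cr3+(aq)] = −2.090, so [Cr3+(aq)] ≈ 0.0081 M.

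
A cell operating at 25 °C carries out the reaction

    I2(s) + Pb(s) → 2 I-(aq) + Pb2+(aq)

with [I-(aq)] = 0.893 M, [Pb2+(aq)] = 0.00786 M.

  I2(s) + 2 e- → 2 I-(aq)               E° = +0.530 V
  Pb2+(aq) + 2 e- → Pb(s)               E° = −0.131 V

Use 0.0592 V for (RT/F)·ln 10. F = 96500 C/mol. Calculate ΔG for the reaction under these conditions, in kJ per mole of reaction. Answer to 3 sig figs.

The standard cell potential is +0.530 − (−0.131) = +0.661 V, with n = 2 electrons in the balanced equation.
The reaction quotient is [I-(aq)]^2·[Pb2+(aq)] = 0.00627; by Nernst, E = +0.661 − (0.0592/2)(−2.203) = +0.7262 V.
Then ΔG = −nFE = −2 × 96500 × +0.7262 J/mol = −140 kJ/mol.

−140 kJ/mol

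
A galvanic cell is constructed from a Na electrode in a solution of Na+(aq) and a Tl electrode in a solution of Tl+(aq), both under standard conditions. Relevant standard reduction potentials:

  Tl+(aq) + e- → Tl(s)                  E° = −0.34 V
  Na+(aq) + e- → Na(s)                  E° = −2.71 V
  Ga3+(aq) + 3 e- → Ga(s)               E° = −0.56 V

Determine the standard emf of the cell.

The Tl⁺/Tl couple has the higher E°, so Tl ion is reduced (cathode) and Na is oxidized (anode).
E°cell = E°(cathode) − E°(anode) = −0.34 − (−2.71) = +2.37 V.

+2.37 V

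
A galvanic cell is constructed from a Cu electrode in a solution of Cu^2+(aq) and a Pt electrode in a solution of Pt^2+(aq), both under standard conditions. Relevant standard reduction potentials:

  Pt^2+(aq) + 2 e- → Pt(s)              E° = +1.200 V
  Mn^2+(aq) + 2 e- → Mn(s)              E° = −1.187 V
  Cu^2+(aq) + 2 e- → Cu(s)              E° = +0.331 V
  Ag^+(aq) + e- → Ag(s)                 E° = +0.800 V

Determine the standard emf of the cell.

+0.869 V

The Pt²⁺/Pt couple has the higher E°, so Pt ion is reduced (cathode) and Cu is oxidized (anode).
E°cell = E°(cathode) − E°(anode) = +1.200 − (+0.331) = +0.869 V.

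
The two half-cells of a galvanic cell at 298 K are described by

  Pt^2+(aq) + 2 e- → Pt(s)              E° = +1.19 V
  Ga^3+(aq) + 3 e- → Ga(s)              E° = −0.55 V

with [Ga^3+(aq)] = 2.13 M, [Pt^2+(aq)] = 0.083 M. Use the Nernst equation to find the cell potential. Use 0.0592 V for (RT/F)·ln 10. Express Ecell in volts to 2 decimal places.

+1.70 V

Pt²⁺/Pt is reduced (cathode, E° = +1.19 V) and Ga³⁺/Ga is oxidized (anode).
The standard potential is +1.19 − (−0.55) = +1.74 V and the balanced reaction transfers n = 6 electrons.
The balanced reaction is 3 Pt^2+(aq) + 2 Ga(s) → 3 Pt(s) + 2 Ga^3+(aq), so Q = [Ga^3+(aq)]^2 / [Pt^2+(aq)]^3 = 7.93×10^3 and log Q = 3.900.
E = E° − (0.0592/n)·log Q = +1.74 − (0.0592/6)(3.900) = +1.70 V.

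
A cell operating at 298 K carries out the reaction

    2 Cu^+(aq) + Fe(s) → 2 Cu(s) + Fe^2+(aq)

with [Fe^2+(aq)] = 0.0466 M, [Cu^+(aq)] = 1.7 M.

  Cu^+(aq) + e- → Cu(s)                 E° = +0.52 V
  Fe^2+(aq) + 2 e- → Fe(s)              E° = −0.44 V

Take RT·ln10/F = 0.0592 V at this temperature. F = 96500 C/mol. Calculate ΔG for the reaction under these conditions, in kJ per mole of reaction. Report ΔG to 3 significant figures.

−196 kJ/mol

The standard cell potential is +0.52 − (−0.44) = +0.96 V, with n = 2 electrons in the balanced equation.
The reaction quotient is [Fe^2+(aq)] / [Cu^+(aq)]^2 = 0.0161; by Nernst, E = +0.96 − (0.0592/2)(−1.793) = +1.0131 V.
Finally ΔG = −nFE = −(2)(96500 C/mol)(+1.0131 V) = −196 kJ/mol.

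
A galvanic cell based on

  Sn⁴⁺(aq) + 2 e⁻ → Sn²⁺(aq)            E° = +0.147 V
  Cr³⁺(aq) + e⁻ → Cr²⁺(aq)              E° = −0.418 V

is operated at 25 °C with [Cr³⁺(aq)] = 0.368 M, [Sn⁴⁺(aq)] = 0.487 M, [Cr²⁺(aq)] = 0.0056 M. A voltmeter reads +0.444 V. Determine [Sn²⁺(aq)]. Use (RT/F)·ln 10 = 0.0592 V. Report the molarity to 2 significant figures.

Sn⁴⁺/Sn²⁺ is the cathode (higher E°); E°cell = +0.147 − (−0.418) = +0.565 V with n = 2.
From the Nernst equation, log Q = n(E° − E)/0.0592 = 2·(+0.565 − (+0.444))/0.0592 = 4.088.
For Sn⁴⁺(aq) + 2 Cr²⁺(aq) → Sn²⁺(aq) + 2 Cr³⁺(aq), the reaction quotient is Q = ([Sn²⁺(aq)]·[Cr³⁺(aq)]^2) / ([Sn⁴⁺(aq)]·[Cr²⁺(aq)]^2).
Isolating [Sn²⁺(aq)] in Q = 10^{4.088} yields log [Sn²⁺(aq)] = 0.140, i.e. 1.4 M.

1.4 M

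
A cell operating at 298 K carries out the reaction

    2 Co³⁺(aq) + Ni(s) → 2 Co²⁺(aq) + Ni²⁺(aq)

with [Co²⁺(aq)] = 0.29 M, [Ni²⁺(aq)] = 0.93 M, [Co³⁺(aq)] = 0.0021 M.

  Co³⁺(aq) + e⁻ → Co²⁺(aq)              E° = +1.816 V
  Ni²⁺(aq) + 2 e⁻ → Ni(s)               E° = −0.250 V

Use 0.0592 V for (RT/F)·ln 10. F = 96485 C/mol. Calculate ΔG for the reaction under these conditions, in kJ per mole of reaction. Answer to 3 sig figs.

−374 kJ/mol

E°cell = +1.816 − (−0.250) = +2.066 V; the balanced reaction transfers n = 2 electrons.
Here Q = ([Co²⁺(aq)]^2·[Ni²⁺(aq)]) / [Co³⁺(aq)]^2 = 1.77×10^4 (log Q = 4.249), giving E = +2.066 − (0.0592/2)·(4.249) = +1.9402 V.
ΔG = −nFE = −(2)(96485)(+1.9402) J/mol = −374 kJ/mol.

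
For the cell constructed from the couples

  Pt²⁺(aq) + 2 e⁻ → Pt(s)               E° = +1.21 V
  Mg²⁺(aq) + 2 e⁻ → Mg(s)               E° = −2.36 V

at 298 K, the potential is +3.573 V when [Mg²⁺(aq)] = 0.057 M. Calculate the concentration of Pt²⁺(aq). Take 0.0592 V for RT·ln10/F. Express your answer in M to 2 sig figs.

The Pt²⁺/Pt couple has the larger reduction potential, so it is the cathode: E°cell = +1.21 − (−2.36) = +3.57 V and n = 2.
From the Nernst equation, log Q = n(E° − E)/0.0592 = 2·(+3.57 − (+3.573))/0.0592 = −0.101.
For Pt²⁺(aq) + Mg(s) → Pt(s) + Mg²⁺(aq), the reaction quotient is Q = [Mg²⁺(aq)] / [Pt²⁺(aq)].
Solving for the unknown gives log [Pt²⁺(aq)] = −1.143, so [Pt²⁺(aq)] ≈ 0.072 M.

0.072 M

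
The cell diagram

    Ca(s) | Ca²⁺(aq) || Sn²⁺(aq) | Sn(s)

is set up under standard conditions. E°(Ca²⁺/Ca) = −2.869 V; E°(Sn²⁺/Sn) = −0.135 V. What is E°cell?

By convention the left-hand electrode in cell notation is the anode (oxidation) and the right-hand electrode is the cathode (reduction).
E°cell = E°(right) − E°(left) = −0.135 − (−2.869) = +2.734 V.

+2.734 V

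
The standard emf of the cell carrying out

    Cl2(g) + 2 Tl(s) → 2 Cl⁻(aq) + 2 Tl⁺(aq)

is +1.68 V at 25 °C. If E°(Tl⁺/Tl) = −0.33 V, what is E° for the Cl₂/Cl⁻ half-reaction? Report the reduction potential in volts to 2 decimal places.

+1.35 V

In the reaction as written the Cl₂/Cl⁻ couple is reduced (cathode) and Tl⁺/Tl is oxidized (anode), so E°cell = E°(Cl₂/Cl⁻) − E°(Tl⁺/Tl).
E°(Cl₂/Cl⁻) = E°cell + E°(anode) = +1.68 + (−0.33) = +1.35 V.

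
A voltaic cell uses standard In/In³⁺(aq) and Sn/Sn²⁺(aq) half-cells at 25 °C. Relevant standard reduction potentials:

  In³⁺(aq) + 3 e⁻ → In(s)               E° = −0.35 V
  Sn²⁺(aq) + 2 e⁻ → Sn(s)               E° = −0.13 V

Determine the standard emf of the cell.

+0.22 V

The Sn²⁺/Sn couple has the higher E°, so Sn ion is reduced (cathode) and In is oxidized (anode).
E°cell = E°(cathode) − E°(anode) = −0.13 − (−0.35) = +0.22 V.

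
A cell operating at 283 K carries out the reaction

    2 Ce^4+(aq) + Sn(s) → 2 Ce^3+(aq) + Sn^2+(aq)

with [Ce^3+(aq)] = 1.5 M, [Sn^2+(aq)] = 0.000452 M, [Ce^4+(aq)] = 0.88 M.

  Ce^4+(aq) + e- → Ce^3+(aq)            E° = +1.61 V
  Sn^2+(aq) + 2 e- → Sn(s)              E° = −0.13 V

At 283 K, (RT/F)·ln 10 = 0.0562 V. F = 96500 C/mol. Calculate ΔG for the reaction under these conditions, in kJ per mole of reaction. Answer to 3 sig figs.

E°cell = +1.61 − (−0.13) = +1.74 V; the balanced reaction transfers n = 2 electrons.
Here Q = ([Ce^3+(aq)]^2·[Sn^2+(aq)]) / [Ce^4+(aq)]^2 = 0.00131 (log Q = −2.882), giving E = +1.74 − (0.0562/2)·(−2.882) = +1.8210 V.
ΔG = −nFE = −(2)(96500)(+1.8210) J/mol = −351 kJ/mol.

−351 kJ/mol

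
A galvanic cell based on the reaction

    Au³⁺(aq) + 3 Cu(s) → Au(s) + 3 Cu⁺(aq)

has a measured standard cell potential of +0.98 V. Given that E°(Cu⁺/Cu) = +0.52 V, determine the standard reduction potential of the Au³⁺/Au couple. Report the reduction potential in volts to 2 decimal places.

+1.50 V

In the reaction as written the Au³⁺/Au couple is reduced (cathode) and Cu⁺/Cu is oxidized (anode), so E°cell = E°(Au³⁺/Au) − E°(Cu⁺/Cu).
E°(Au³⁺/Au) = E°cell + E°(anode) = +0.98 + (+0.52) = +1.50 V.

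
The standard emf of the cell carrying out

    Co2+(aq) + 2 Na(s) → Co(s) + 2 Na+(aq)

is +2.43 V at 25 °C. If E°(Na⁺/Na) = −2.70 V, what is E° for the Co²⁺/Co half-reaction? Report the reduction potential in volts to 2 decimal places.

−0.27 V

In the reaction as written the Co²⁺/Co couple is reduced (cathode) and Na⁺/Na is oxidized (anode), so E°cell = E°(Co²⁺/Co) − E°(Na⁺/Na).
E°(Co²⁺/Co) = E°cell + E°(anode) = +2.43 + (−2.70) = −0.27 V.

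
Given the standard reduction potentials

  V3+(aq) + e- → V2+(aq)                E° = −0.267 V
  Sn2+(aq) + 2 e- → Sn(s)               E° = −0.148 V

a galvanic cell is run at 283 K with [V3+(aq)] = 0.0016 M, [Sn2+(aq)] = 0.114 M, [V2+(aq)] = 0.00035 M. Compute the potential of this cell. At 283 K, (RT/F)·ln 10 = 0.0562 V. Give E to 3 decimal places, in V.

+0.055 V

The Sn²⁺/Sn couple has the more positive E°, so it is the cathode; V³⁺/V²⁺ is the anode.
The standard potential is −0.148 − (−0.267) = +0.119 V and the balanced reaction transfers n = 2 electrons.
Balancing gives Sn2+(aq) + 2 V2+(aq) → Sn(s) + 2 V3+(aq); hence Q = [V3+(aq)]^2 / ([Sn2+(aq)]·[V2+(aq)]^2) = 183 (log Q = 2.263).
E = E° − (0.0562/n)·log Q = +0.119 − (0.0562/2)(2.263) = +0.055 V.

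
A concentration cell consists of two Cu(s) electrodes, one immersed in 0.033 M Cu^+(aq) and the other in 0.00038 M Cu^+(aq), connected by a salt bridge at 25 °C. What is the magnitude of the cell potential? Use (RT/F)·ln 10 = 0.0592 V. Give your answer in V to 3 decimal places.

For a concentration cell E°cell = 0, since both electrodes use the same couple.
The compartment with the higher Cu^+(aq) concentration (0.033 M) acts as the cathode; ions are reduced there and produced at the dilute (0.00038 M) anode.
With n = 1, Ecell = −(0.0592/1)·log([dilute]/[conc]) = −(0.0592/1)·log(0.00038/0.033) = +0.115 V.

0.115 V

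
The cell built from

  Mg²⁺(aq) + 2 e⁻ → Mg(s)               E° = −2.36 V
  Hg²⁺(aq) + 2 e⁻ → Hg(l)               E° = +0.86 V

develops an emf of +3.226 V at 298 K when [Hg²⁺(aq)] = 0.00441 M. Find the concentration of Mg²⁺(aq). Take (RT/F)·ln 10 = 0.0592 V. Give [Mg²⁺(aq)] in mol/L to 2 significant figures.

0.0028 M

Hg²⁺/Hg is the cathode (higher E°); E°cell = +0.86 − (−2.36) = +3.22 V with n = 2.
From the Nernst equation, log Q = n(E° − E)/0.0592 = 2·(+3.22 − (+3.226))/0.0592 = −0.203.
Balancing electrons gives Hg²⁺(aq) + Mg(s) → Hg(l) + Mg²⁺(aq); thus Q = [Mg²⁺(aq)] / [Hg²⁺(aq)].
Solving for the unknown gives log [Mg²⁺(aq)] = −2.559, so [Mg²⁺(aq)] ≈ 0.0028 M.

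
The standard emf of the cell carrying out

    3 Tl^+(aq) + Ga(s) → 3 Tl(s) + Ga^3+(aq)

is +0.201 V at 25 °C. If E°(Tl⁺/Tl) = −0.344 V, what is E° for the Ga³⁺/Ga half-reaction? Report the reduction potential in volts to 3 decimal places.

In the reaction as written the Tl⁺/Tl couple is reduced (cathode) and Ga³⁺/Ga is oxidized (anode), so E°cell = E°(Tl⁺/Tl) − E°(Ga³⁺/Ga).
E°(Ga³⁺/Ga) = E°(cathode) − E°cell = −0.344 − (+0.201) = −0.545 V.

−0.545 V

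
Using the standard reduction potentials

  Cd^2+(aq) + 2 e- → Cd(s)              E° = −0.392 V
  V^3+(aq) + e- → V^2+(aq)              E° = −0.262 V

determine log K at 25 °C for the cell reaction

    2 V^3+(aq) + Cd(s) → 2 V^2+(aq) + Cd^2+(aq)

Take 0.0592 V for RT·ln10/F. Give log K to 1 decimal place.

The V³⁺/V²⁺ couple is reduced (cathode); E°cell = −0.262 − (−0.392) = +0.130 V with n = 2.
At equilibrium E = 0, so log K = nE°cell / 0.0592 = (2)(+0.130) / 0.0592 = 4.4.

log K = 4.4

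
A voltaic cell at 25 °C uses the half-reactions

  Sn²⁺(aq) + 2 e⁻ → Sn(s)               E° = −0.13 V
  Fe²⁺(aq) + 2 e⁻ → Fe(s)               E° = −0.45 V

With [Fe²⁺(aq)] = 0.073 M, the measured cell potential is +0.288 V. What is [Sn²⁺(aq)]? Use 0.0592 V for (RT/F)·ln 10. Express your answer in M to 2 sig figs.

0.0061 M

The Sn²⁺/Sn couple has the larger reduction potential, so it is the cathode: E°cell = −0.13 − (−0.45) = +0.32 V and n = 2.
Rearranging E = E° − (0.0592/n)·log Q gives log Q = 2(+0.32 − (+0.288))/0.0592 = 1.081.
The balanced reaction is Sn²⁺(aq) + Fe(s) → Sn(s) + Fe²⁺(aq), so Q = [Fe²⁺(aq)] / [Sn²⁺(aq)].
Substituting the known concentrations and solving, log [Sn²⁺(aq)] = −2.218 and [Sn²⁺(aq)] = 0.0061 M.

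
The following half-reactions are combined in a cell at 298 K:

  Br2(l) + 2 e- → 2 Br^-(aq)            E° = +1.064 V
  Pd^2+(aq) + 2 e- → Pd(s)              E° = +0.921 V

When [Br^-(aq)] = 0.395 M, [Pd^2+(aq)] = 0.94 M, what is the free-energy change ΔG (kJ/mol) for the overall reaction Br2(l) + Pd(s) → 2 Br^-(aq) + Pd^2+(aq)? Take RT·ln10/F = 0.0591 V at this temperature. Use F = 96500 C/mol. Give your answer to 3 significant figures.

With Br₂/Br⁻ reduced at the cathode, E°cell = +1.064 − (+0.921) = +0.143 V and n = 2.
The reaction quotient is [Br^-(aq)]^2·[Pd^2+(aq)] = 0.147; by Nernst, E = +0.143 − (0.0591/2)(−0.834) = +0.1676 V.
ΔG = −nFE = −(2)(96500)(+0.1676) J/mol = −32.3 kJ/mol.

−32.3 kJ/mol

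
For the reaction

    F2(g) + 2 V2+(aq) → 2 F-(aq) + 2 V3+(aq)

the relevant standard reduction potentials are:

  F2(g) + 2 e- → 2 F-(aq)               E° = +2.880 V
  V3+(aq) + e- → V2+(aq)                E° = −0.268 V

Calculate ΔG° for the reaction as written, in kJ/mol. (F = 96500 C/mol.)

−608 kJ/mol

In the reaction as written F2(g) is reduced, so the F₂/F⁻ couple is the cathode and V³⁺/V²⁺ is the anode.
E°cell = +2.880 − (−0.268) = +3.148 V; balancing electrons gives n = 2.
ΔG° = −nFE°cell = −(2)(96500)(+3.148) J/mol = −608 kJ/mol.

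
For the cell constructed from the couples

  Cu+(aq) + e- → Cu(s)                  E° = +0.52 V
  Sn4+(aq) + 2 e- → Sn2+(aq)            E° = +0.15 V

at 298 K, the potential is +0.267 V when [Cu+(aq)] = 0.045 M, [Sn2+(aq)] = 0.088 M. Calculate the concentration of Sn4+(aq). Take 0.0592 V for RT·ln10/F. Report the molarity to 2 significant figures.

0.54 M

The Cu⁺/Cu couple has the larger reduction potential, so it is the cathode: E°cell = +0.52 − (+0.15) = +0.37 V and n = 2.
Rearranging E = E° − (0.0592/n)·log Q gives log Q = 2(+0.37 − (+0.267))/0.0592 = 3.480.
For 2 Cu+(aq) + Sn2+(aq) → 2 Cu(s) + Sn4+(aq), the reaction quotient is Q = [Sn4+(aq)] / ([Cu+(aq)]^2·[Sn2+(aq)]).
Solving for the unknown gives log [Sn4+(aq)] = −0.269, so [Sn4+(aq)] ≈ 0.54 M.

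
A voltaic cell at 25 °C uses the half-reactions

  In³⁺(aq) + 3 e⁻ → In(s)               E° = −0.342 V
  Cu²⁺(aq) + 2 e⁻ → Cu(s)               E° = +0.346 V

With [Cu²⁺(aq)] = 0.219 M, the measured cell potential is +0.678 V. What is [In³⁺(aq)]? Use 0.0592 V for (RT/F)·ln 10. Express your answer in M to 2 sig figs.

The Cu²⁺/Cu couple has the larger reduction potential, so it is the cathode: E°cell = +0.346 − (−0.342) = +0.688 V and n = 6.
From the Nernst equation, log Q = n(E° − E)/0.0592 = 6·(+0.688 − (+0.678))/0.0592 = 1.014.
For 3 Cu²⁺(aq) + 2 In(s) → 3 Cu(s) + 2 In³⁺(aq), the reaction quotient is Q = [In³⁺(aq)]^2 / [Cu²⁺(aq)]^3.
Isolating [In³⁺(aq)] in Q = 10^{1.014} yields log [In³⁺(aq)] = −0.482, i.e. 0.33 M.

0.33 M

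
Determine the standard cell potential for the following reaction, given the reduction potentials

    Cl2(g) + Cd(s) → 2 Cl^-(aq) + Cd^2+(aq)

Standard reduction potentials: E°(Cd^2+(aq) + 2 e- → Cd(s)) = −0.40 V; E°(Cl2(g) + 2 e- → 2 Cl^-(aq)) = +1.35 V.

+1.75 V

Cl2(g) gains electrons, so the Cl₂/Cl⁻ couple is the cathode; the Cd²⁺/Cd couple is the anode.
E°cell = E°(cathode) − E°(anode) = +1.35 − (−0.40) = +1.75 V.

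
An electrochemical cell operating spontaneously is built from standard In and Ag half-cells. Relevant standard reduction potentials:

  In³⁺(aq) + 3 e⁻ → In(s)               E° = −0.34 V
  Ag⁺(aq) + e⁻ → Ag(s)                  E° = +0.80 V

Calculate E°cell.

Of the two couples in this cell, the one with the more positive reduction potential is reduced at the cathode: here that is Ag⁺/Ag (+0.80 V); In³⁺/In (−0.34 V) is the anode.
E°cell = E°(cathode) − E°(anode) = +0.80 − (−0.34) = +1.14 V.

+1.14 V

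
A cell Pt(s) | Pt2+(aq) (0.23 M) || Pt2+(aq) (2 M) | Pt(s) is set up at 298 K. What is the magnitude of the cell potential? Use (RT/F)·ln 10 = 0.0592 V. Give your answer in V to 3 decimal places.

0.028 V

For a concentration cell E°cell = 0, since both electrodes use the same couple.
The compartment with the higher Pt2+(aq) concentration (2 M) acts as the cathode; ions are reduced there and produced at the dilute (0.23 M) anode.
With n = 2, Ecell = −(0.0592/2)·log([dilute]/[conc]) = −(0.0592/2)·log(0.23/2) = +0.028 V.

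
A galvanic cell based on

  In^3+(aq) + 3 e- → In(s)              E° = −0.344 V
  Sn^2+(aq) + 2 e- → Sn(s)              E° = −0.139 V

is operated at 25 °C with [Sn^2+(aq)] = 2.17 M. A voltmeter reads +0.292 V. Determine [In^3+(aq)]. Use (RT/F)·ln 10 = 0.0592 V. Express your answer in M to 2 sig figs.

The Sn²⁺/Sn couple has the larger reduction potential, so it is the cathode: E°cell = −0.139 − (−0.344) = +0.205 V and n = 6.
Since E = E° − (0.0592/n)·log Q, log Q = n(E° − E)/0.0592 = −8.818.
For 3 Sn^2+(aq) + 2 In(s) → 3 Sn(s) + 2 In^3+(aq), the reaction quotient is Q = [In^3+(aq)]^2 / [Sn^2+(aq)]^3.
Substituting the known concentrations and solving, log [In^3+(aq)] = −3.904 and [In^3+(aq)] = 0.00012 M.

0.00012 M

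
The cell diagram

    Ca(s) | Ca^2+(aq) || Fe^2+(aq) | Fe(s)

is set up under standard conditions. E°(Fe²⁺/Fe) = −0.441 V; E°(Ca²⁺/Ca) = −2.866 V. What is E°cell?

+2.425 V

By convention the left-hand electrode in cell notation is the anode (oxidation) and the right-hand electrode is the cathode (reduction).
E°cell = E°(right) − E°(left) = −0.441 − (−2.866) = +2.425 V.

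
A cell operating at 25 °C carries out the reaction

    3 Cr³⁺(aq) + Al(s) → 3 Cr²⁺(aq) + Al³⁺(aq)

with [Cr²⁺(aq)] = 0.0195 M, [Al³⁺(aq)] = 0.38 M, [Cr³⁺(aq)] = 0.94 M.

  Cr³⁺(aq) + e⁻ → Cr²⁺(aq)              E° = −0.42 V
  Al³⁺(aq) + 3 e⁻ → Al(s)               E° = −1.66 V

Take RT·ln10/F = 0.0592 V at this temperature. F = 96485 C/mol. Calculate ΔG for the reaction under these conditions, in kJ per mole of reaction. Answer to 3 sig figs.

−390 kJ/mol

With Cr³⁺/Cr²⁺ reduced at the cathode, E°cell = −0.42 − (−1.66) = +1.24 V and n = 3.
Q = ([Cr²⁺(aq)]^3·[Al³⁺(aq)]) / [Cr³⁺(aq)]^3 = 3.39×10^−6, so log Q = −5.469 and E = +1.24 − (0.0592/3)(−5.469) = +1.3479 V.
ΔG = −nFE = −(3)(96485)(+1.3479) J/mol = −390 kJ/mol.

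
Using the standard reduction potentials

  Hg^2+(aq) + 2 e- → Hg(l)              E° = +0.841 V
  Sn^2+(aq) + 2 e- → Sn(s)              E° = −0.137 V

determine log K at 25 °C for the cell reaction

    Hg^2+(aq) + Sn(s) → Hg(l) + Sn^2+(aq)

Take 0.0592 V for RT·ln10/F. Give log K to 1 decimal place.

The Hg²⁺/Hg couple is reduced (cathode); E°cell = +0.841 − (−0.137) = +0.978 V with n = 2.
At equilibrium E = 0, so log K = nE°cell / 0.0592 = (2)(+0.978) / 0.0592 = 33.0.

log K = 33.0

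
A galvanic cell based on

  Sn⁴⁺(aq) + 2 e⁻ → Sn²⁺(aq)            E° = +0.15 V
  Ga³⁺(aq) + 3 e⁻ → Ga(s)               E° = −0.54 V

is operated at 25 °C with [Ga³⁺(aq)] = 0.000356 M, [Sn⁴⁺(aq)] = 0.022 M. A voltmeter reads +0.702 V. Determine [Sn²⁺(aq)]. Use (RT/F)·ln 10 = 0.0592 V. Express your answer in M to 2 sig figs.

1.7 M

Sn⁴⁺/Sn²⁺ is the cathode (higher E°); E°cell = +0.15 − (−0.54) = +0.69 V with n = 6.
Rearranging E = E° − (0.0592/n)·log Q gives log Q = 6(+0.69 − (+0.702))/0.0592 = −1.216.
Balancing electrons gives 3 Sn⁴⁺(aq) + 2 Ga(s) → 3 Sn²⁺(aq) + 2 Ga³⁺(aq); thus Q = ([Sn²⁺(aq)]^3·[Ga³⁺(aq)]^2) / [Sn⁴⁺(aq)]^3.
Substituting the known concentrations and solving, log [Sn²⁺(aq)] = 0.236 and [Sn²⁺(aq)] = 1.7 M.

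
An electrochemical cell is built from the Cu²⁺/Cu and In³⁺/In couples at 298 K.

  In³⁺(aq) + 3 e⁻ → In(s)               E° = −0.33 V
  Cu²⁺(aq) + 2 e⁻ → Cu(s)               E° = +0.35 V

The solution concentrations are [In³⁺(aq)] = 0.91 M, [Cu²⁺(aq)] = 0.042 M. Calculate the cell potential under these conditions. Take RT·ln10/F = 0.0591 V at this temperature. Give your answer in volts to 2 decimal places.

The Cu²⁺/Cu couple has the more positive E°, so it is the cathode; In³⁺/In is the anode.
E°cell = +0.35 − (−0.33) = +0.68 V, with n = 6 electrons transferred.
The balanced reaction is 3 Cu²⁺(aq) + 2 In(s) → 3 Cu(s) + 2 In³⁺(aq), so Q = [In³⁺(aq)]^2 / [Cu²⁺(aq)]^3 = 1.12×10^4 and log Q = 4.048.
By the Nernst equation, E = +0.68 − (0.0591/6)·(4.048) = +0.64 V.

+0.64 V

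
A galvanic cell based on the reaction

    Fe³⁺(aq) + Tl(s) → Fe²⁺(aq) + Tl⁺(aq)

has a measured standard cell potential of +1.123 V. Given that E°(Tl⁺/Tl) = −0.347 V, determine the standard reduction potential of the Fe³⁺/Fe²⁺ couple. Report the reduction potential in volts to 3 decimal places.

+0.776 V

In the reaction as written the Fe³⁺/Fe²⁺ couple is reduced (cathode) and Tl⁺/Tl is oxidized (anode), so E°cell = E°(Fe³⁺/Fe²⁺) − E°(Tl⁺/Tl).
E°(Fe³⁺/Fe²⁺) = E°cell + E°(anode) = +1.123 + (−0.347) = +0.776 V.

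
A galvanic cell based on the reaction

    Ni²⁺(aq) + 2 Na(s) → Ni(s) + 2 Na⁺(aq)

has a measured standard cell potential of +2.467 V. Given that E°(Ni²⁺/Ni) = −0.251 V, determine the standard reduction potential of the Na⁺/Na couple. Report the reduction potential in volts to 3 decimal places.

−2.718 V

In the reaction as written the Ni²⁺/Ni couple is reduced (cathode) and Na⁺/Na is oxidized (anode), so E°cell = E°(Ni²⁺/Ni) − E°(Na⁺/Na).
E°(Na⁺/Na) = E°(cathode) − E°cell = −0.251 − (+2.467) = −2.718 V.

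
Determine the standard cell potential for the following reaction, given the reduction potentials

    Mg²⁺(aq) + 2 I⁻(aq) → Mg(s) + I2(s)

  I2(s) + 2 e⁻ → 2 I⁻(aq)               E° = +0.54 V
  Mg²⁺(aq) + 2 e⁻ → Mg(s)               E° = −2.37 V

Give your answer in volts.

−2.91 V

In the reaction as written, Mg²⁺(aq) is reduced (cathode) and I2(s) is produced by oxidation at the anode.
E°cell = E°(cathode) − E°(anode) = −2.37 − (+0.54) = −2.91 V.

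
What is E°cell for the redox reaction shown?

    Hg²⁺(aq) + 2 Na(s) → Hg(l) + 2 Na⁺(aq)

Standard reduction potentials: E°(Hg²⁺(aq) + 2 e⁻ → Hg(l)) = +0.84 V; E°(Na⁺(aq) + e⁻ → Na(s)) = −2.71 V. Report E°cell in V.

+3.55 V

In the reaction as written, Hg²⁺(aq) is reduced (cathode) and Na⁺(aq) is produced by oxidation at the anode.
E°cell = E°(cathode) − E°(anode) = +0.84 − (−2.71) = +3.55 V.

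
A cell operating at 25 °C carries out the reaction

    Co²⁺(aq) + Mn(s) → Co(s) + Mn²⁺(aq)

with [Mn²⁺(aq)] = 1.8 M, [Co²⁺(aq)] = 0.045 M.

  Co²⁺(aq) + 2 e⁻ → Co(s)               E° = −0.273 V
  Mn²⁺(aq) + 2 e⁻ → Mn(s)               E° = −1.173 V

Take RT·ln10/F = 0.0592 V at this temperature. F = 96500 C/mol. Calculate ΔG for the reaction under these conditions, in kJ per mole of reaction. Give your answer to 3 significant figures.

With Co²⁺/Co reduced at the cathode, E°cell = −0.273 − (−1.173) = +0.900 V and n = 2.
Q = [Mn²⁺(aq)] / [Co²⁺(aq)] = 40, so log Q = 1.602 and E = +0.900 − (0.0592/2)(1.602) = +0.8526 V.
Finally ΔG = −nFE = −(2)(96500 C/mol)(+0.8526 V) = −165 kJ/mol.

−165 kJ/mol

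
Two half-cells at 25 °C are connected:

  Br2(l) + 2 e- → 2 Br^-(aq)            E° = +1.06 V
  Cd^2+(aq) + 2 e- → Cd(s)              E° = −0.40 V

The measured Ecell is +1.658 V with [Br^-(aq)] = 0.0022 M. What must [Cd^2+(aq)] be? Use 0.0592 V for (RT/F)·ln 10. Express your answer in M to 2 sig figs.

0.042 M

The Br₂/Br⁻ couple has the larger reduction potential, so it is the cathode: E°cell = +1.06 − (−0.40) = +1.46 V and n = 2.
Since E = E° − (0.0592/n)·log Q, log Q = n(E° − E)/0.0592 = −6.689.
Balancing electrons gives Br2(l) + Cd(s) → 2 Br^-(aq) + Cd^2+(aq); thus Q = [Br^-(aq)]^2·[Cd^2+(aq)].
Solving for the unknown gives log [Cd^2+(aq)] = −1.374, so [Cd^2+(aq)] ≈ 0.042 M.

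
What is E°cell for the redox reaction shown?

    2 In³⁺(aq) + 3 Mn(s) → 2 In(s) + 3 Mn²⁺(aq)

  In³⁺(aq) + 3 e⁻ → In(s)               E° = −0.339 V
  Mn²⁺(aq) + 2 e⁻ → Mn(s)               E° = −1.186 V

In³⁺(aq) gains electrons, so the In³⁺/In couple is the cathode; the Mn²⁺/Mn couple is the anode.
E°cell = E°(cathode) − E°(anode) = −0.339 − (−1.186) = +0.847 V.

+0.847 V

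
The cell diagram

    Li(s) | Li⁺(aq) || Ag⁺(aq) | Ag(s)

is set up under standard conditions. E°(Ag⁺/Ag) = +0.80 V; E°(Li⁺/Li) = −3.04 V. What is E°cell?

By convention the left-hand electrode in cell notation is the anode (oxidation) and the right-hand electrode is the cathode (reduction).
E°cell = E°(right) − E°(left) = +0.80 − (−3.04) = +3.84 V.

+3.84 V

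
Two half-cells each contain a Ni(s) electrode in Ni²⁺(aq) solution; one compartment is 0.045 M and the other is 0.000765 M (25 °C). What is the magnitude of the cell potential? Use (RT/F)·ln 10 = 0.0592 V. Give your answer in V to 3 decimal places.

For a concentration cell E°cell = 0, since both electrodes use the same couple.
The compartment with the higher Ni²⁺(aq) concentration (0.045 M) acts as the cathode; ions are reduced there and produced at the dilute (0.000765 M) anode.
With n = 2, Ecell = −(0.0592/2)·log([dilute]/[conc]) = −(0.0592/2)·log(0.000765/0.045) = +0.052 V.

0.052 V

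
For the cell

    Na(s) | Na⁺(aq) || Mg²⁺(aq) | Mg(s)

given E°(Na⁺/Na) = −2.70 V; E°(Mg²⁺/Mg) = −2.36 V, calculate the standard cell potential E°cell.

+0.34 V

By convention the left-hand electrode in cell notation is the anode (oxidation) and the right-hand electrode is the cathode (reduction).
E°cell = E°(right) − E°(left) = −2.36 − (−2.70) = +0.34 V.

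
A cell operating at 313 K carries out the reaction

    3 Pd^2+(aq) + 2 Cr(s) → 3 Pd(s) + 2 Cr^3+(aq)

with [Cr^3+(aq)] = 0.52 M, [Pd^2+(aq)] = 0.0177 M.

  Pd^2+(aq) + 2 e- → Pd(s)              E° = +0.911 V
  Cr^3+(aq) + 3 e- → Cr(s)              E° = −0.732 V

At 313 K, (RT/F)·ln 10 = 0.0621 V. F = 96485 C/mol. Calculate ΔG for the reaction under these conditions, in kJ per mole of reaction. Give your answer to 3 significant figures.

E°cell = +0.911 − (−0.732) = +1.643 V; the balanced reaction transfers n = 6 electrons.
Q = [Cr^3+(aq)]^2 / [Pd^2+(aq)]^3 = 4.88×10^4, so log Q = 4.688 and E = +1.643 − (0.0621/6)(4.688) = +1.5945 V.
ΔG = −nFE = −(6)(96485)(+1.5945) J/mol = −923 kJ/mol.

−923 kJ/mol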